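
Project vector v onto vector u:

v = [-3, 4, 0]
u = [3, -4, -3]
proj_u(v) = [-75/34, 50/17, 75/34]

v·u = (-3)(3) + (4)(-4) + (0)(-3) = -25
u·u = (3)² + (-4)² + (-3)² = 34
proj_u(v) = (v·u / u·u) × u = (-25/34) × u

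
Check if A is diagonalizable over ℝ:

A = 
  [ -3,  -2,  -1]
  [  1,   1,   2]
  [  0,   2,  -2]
Yes

Characteristic polynomial: det(λI - A) = λ³ + 4λ² - λ - 12
Testing integer divisors of the constant term: p(-3) = 0, so (λ + 3) is a factor:
p(λ) = (λ + 3)(λ² + λ - 4)
λ² + λ - 4 = 0  ⇒  λ = (-1 ± √((1)² - 4·(-4)))/2 = (-1 ± √(17))/2
  = (-1 + √17)/2,  (-1 - √17)/2
Eigenvalues: -3, (-1 + √17)/2, (-1 - √17)/2  (≈ -3, 1.562, -2.562)
The two irrational eigenvalues are distinct (simple), so each has alg. mult. = geom. mult. = 1.
λ=-3: alg. mult. = 1, geom. mult. = 3 - rank(A - (-3)I) = 3 - 2 = 1
Sum of geometric multiplicities equals n, so A has n independent eigenvectors.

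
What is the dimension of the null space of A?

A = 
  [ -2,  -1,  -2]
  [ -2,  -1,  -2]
nullity(A) = 2

Row reduce:
R2 → R2 - (1)·R1
REF = 
  [ -2,  -1,  -2]
  [  0,   0,   0]
Pivot columns: 1 → 1 pivot.
rank(A) = 1, so nullity(A) = 3 - 1 = 2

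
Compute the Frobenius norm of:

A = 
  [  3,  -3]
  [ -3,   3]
||A||_F = 6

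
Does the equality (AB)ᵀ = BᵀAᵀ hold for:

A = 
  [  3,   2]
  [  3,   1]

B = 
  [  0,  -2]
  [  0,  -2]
Yes

(AB)ᵀ = 
  [  0,   0]
  [-10,  -8]

BᵀAᵀ = 
  [  0,   0]
  [-10,  -8]

Both sides are equal — this is the standard identity (AB)ᵀ = BᵀAᵀ, which holds for all A, B.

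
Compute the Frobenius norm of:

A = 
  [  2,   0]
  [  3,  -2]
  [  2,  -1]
||A||_F = 4.69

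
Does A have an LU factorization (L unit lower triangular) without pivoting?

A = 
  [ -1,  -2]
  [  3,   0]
Yes.
A[1,1] = -1 ≠ 0, so Gaussian elimination proceeds without a row swap: multiplier ℓ₂₁ = (3)/(-1) = -3, and U[2,2] = 0 - (-3)(-2) = -6.
L = 
  [  1,   0]
  [ -3,   1]
U = 
  [ -1,  -2]
  [  0,  -6]
Check row 2 of LU: [(-3)(-1), (-3)(-2) + (-6)] = [3, 0] = row 2 of A ✓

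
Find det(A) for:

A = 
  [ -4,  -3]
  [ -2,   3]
-18

For a 2×2 matrix, det = ad - bc = (-4)(3) - (-3)(-2) = -18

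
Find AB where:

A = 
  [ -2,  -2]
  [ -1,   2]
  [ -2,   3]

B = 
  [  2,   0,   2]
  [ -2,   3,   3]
AB = 
  [  0,  -6, -10]
  [ -6,   6,   4]
  [-10,   9,   5]

A is 3×2 and B is 2×3, so AB is 3×3. Each entry is (row of A)·(column of B):
AB[1,1] = (-2)(2) + (-2)(-2) = 0
AB[1,2] = (-2)(0) + (-2)(3) = -6
AB[1,3] = (-2)(2) + (-2)(3) = -10
AB[2,1] = (-1)(2) + (2)(-2) = -6
AB[2,2] = (-1)(0) + (2)(3) = 6
AB[2,3] = (-1)(2) + (2)(3) = 4
AB[3,1] = (-2)(2) + (3)(-2) = -10
AB[3,2] = (-2)(0) + (3)(3) = 9
AB[3,3] = (-2)(2) + (3)(3) = 5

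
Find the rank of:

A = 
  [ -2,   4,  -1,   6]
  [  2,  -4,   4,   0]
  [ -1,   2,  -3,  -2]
Row reduce:
R2 → R2 + (1)·R1
R3 → R3 - (1/2)·R1
R3 → R3 + (5/6)·R2
REF = 
  [ -2,   4,  -1,   6]
  [  0,   0,   3,   6]
  [  0,   0,   0,   0]
Pivot columns: 1, 3 → 2 pivots.

rank(A) = 2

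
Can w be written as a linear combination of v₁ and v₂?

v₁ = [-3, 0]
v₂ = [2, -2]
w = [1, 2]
Yes

Form the augmented matrix and row-reduce:
[v₁|v₂|w] = 
  [ -3,   2,   1]
  [  0,  -2,   2]
(already in echelon form — no row operations needed)

No row of the form [0 0 | nonzero], so the system is consistent. Back-substitution gives c₁ = -1, c₂ = -1: w = (-1)·v₁ + (-1)·v₂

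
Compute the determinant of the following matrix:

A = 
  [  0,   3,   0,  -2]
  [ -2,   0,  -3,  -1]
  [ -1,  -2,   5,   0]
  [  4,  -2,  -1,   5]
Cofactor expansion along row 1: det(A) = a₁₁M₁₁ - a₁₂M₁₂ + a₁₃M₁₃ - a₁₄M₁₄

M₁₁ = det[[0, -3, -1]; [-2, 5, 0]; [-2, -1, 5]]
  = (0)·((5)(5) - (0)(-1)) - (-3)·((-2)(5) - (0)(-2)) + (-1)·((-2)(-1) - (5)(-2))
  = (0)(25) - (-3)(-10) + (-1)(12)
  = -42
M₁₂ = det[[-2, -3, -1]; [-1, 5, 0]; [4, -1, 5]]
  = (-2)·((5)(5) - (0)(-1)) - (-3)·((-1)(5) - (0)(4)) + (-1)·((-1)(-1) - (5)(4))
  = (-2)(25) - (-3)(-5) + (-1)(-19)
  = -46
M₁₃ = det[[-2, 0, -1]; [-1, -2, 0]; [4, -2, 5]]
  = (-2)·((-2)(5) - (0)(-2)) - (0)·((-1)(5) - (0)(4)) + (-1)·((-1)(-2) - (-2)(4))
  = (-2)(-10) - (0)(-5) + (-1)(10)
  = 10
M₁₄ = det[[-2, 0, -3]; [-1, -2, 5]; [4, -2, -1]]
  = (-2)·((-2)(-1) - (5)(-2)) - (0)·((-1)(-1) - (5)(4)) + (-3)·((-1)(-2) - (-2)(4))
  = (-2)(12) - (0)(-19) + (-3)(10)
  = -54

det(A) = (0)(-42) - (3)(-46) + (0)(10) - (-2)(-54) = 30

det(A) = 30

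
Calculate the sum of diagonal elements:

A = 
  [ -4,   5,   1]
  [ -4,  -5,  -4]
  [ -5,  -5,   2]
-7

tr(A) = -4 + -5 + 2 = -7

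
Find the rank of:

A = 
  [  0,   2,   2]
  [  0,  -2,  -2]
rank(A) = 1

Row reduce:
R2 → R2 + (1)·R1
REF = 
  [  0,   2,   2]
  [  0,   0,   0]
Pivot columns: 2 → 1 pivot.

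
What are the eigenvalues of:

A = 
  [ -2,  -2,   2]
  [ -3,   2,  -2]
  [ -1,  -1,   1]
Characteristic polynomial: det(λI - A) = λ³ - λ² - 10λ
The constant term is 0, so λ = 0 is a root: p(λ) = λ(λ² - λ - 10)
λ² - λ - 10 = 0  ⇒  λ = (1 ± √((-1)² - 4·(-10)))/2 = (1 ± √(41))/2
  = (1 + √41)/2,  (1 - √41)/2

λ = 0, (1 + √41)/2, (1 - √41)/2  (≈ 0, 3.702, -2.702)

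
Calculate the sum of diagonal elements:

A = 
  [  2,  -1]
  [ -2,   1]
3

tr(A) = 2 + 1 = 3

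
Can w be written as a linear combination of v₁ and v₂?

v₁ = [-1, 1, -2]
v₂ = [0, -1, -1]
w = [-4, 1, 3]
No

Form the augmented matrix and row-reduce:
[v₁|v₂|w] = 
  [ -1,   0,  -4]
  [  1,  -1,   1]
  [ -2,  -1,   3]
R2 → R2 + (1)·R1
R3 → R3 - (2)·R1
R3 → R3 - (1)·R2
REF = 
  [ -1,   0,  -4]
  [  0,  -1,  -3]
  [  0,   0,  14]

Row 3 reads [0 0 | 14], i.e. 0 = 14, so the system is inconsistent and w ∉ span{v₁, v₂}.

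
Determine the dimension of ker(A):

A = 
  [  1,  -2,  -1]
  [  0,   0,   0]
nullity(A) = 2

Row reduce:
(no row operations needed)
REF = 
  [  1,  -2,  -1]
  [  0,   0,   0]
Pivot columns: 1 → 1 pivot.
rank(A) = 1, so nullity(A) = 3 - 1 = 2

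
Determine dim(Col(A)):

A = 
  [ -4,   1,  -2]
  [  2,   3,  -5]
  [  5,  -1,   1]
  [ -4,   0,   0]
Row reduce:
R2 → R2 + (1/2)·R1
R3 → R3 + (5/4)·R1
R4 → R4 - (1)·R1
R3 → R3 - (1/14)·R2
R4 → R4 + (2/7)·R2
R4 → R4 + (4/15)·R3
REF = 
  [    -4,      1,     -2]
  [     0,    7/2,     -6]
  [     0,      0, -15/14]
  [     0,      0,      0]
Pivot columns: 1, 2, 3 → 3 pivots.
dim(Col(A)) = number of pivot columns = 3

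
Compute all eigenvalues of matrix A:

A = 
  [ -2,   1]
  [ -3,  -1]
tr(A) = -3, det(A) = 5
Characteristic polynomial: λ² - tr(A)λ + det(A) = λ² + 3λ + 5
λ² + 3λ + 5 = 0  ⇒  λ = (-3 ± √((3)² - 4·(5)))/2 = (-3 ± √(-11))/2
  = (-3 + i√11)/2,  (-3 - i√11)/2

λ = (-3 + i√11)/2, (-3 - i√11)/2  (≈ -1.5 + 1.658i, -1.5 - 1.658i)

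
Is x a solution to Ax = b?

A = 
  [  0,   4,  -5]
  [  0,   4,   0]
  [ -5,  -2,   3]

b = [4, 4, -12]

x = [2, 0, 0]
No

Ax = [0, 0, -10] ≠ b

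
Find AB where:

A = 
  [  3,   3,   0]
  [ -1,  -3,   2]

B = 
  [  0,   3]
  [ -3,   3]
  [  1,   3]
AB = 
  [ -9,  18]
  [ 11,  -6]

A is 2×3 and B is 3×2, so AB is 2×2. Each entry is (row of A)·(column of B):
AB[1,1] = (3)(0) + (3)(-3) + (0)(1) = -9
AB[1,2] = (3)(3) + (3)(3) + (0)(3) = 18
AB[2,1] = (-1)(0) + (-3)(-3) + (2)(1) = 11
AB[2,2] = (-1)(3) + (-3)(3) + (2)(3) = -6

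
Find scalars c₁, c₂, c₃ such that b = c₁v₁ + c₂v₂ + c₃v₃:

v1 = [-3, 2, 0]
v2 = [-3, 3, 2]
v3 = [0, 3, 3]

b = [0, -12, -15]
c1 = 3, c2 = -3, c3 = -3

b = 3·v1 + -3·v2 + -3·v3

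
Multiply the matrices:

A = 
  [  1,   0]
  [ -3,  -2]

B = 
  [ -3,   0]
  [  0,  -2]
AB = 
  [ -3,   0]
  [  9,   4]

A is 2×2 and B is 2×2, so AB is 2×2. Each entry is (row of A)·(column of B):
AB[1,1] = (1)(-3) + (0)(0) = -3
AB[1,2] = (1)(0) + (0)(-2) = 0
AB[2,1] = (-3)(-3) + (-2)(0) = 9
AB[2,2] = (-3)(0) + (-2)(-2) = 4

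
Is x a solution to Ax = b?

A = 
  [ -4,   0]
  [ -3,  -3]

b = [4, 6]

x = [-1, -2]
No

Ax = [4, 9] ≠ b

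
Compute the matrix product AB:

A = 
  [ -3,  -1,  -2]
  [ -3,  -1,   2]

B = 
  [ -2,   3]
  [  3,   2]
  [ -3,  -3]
AB = 
  [  9,  -5]
  [ -3, -17]

A is 2×3 and B is 3×2, so AB is 2×2. Each entry is (row of A)·(column of B):
AB[1,1] = (-3)(-2) + (-1)(3) + (-2)(-3) = 9
AB[1,2] = (-3)(3) + (-1)(2) + (-2)(-3) = -5
AB[2,1] = (-3)(-2) + (-1)(3) + (2)(-3) = -3
AB[2,2] = (-3)(3) + (-1)(2) + (2)(-3) = -17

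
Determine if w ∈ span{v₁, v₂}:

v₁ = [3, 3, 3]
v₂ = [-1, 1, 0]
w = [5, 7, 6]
Yes

Form the augmented matrix and row-reduce:
[v₁|v₂|w] = 
  [  3,  -1,   5]
  [  3,   1,   7]
  [  3,   0,   6]
R2 → R2 - (1)·R1
R3 → R3 - (1)·R1
R3 → R3 - (1/2)·R2
REF = 
  [  3,  -1,   5]
  [  0,   2,   2]
  [  0,   0,   0]

No row of the form [0 0 | nonzero], so the system is consistent. Back-substitution gives c₁ = 2, c₂ = 1: w = (2)·v₁ + (1)·v₂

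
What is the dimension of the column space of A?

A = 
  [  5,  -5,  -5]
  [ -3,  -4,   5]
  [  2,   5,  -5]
dim(Col(A)) = 3

Row reduce:
R2 → R2 + (3/5)·R1
R3 → R3 - (2/5)·R1
R3 → R3 + (1)·R2
REF = 
  [  5,  -5,  -5]
  [  0,  -7,   2]
  [  0,   0,  -1]
Pivot columns: 1, 2, 3 → 3 pivots.
dim(Col(A)) = number of pivot columns = 3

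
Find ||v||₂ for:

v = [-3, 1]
3.162

||v||₂ = √((-3)² + (1)²) = √10 = 3.162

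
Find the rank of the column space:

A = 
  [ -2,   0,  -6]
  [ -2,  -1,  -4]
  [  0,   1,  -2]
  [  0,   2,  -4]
dim(Col(A)) = 2

Row reduce:
R2 → R2 - (1)·R1
R3 → R3 + (1)·R2
R4 → R4 + (2)·R2
REF = 
  [ -2,   0,  -6]
  [  0,  -1,   2]
  [  0,   0,   0]
  [  0,   0,   0]
Pivot columns: 1, 2 → 2 pivots.
dim(Col(A)) = number of pivot columns = 2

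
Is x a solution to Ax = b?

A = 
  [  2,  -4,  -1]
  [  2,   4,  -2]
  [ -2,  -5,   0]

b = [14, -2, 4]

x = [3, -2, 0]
Yes

Ax = [14, -2, 4] = b ✓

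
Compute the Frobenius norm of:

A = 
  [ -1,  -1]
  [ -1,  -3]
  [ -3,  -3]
||A||_F = 5.477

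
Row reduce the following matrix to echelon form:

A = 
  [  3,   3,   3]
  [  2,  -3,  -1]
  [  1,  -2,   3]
Row operations:
R2 → R2 - (2/3)·R1
R3 → R3 - (1/3)·R1
R3 → R3 - (3/5)·R2

Resulting echelon form:
REF = 
  [   3,    3,    3]
  [   0,   -5,   -3]
  [   0,    0, 19/5]

Rank = 3 (number of non-zero pivot rows).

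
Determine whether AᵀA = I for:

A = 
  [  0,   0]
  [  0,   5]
No

AᵀA = 
  [  0,   0]
  [  0,  25]
≠ I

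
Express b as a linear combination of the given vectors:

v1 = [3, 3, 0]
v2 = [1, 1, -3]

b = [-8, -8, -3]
c1 = -3, c2 = 1

b = -3·v1 + 1·v2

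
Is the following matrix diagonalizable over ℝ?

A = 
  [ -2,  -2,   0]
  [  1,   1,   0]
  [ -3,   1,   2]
Yes

Characteristic polynomial: det(λI - A) = λ³ - λ² - 2λ
The constant term is 0, so λ = 0 is a root: p(λ) = λ(λ² - λ - 2)
λ² - λ - 2 = (λ + 1)(λ - 2)
Eigenvalues: 0, 2, -1
λ=-1: alg. mult. = 1, geom. mult. = 3 - rank(A - (-1)I) = 3 - 2 = 1
λ=0: alg. mult. = 1, geom. mult. = 3 - rank(A - (0)I) = 3 - 2 = 1
λ=2: alg. mult. = 1, geom. mult. = 3 - rank(A - (2)I) = 3 - 2 = 1
Sum of geometric multiplicities equals n, so A has n independent eigenvectors.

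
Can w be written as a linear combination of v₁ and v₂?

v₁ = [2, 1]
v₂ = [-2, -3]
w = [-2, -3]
Yes

Form the augmented matrix and row-reduce:
[v₁|v₂|w] = 
  [  2,  -2,  -2]
  [  1,  -3,  -3]
R2 → R2 - (1/2)·R1
REF = 
  [  2,  -2,  -2]
  [  0,  -2,  -2]

No row of the form [0 0 | nonzero], so the system is consistent. Back-substitution gives c₁ = 0, c₂ = 1: w = (0)·v₁ + (1)·v₂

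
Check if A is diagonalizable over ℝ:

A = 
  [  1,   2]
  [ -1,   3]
No

tr(A) = 4, det(A) = 5
Characteristic polynomial: λ² - tr(A)λ + det(A) = λ² - 4λ + 5
λ² - 4λ + 5 = 0  ⇒  λ = (4 ± √((-4)² - 4·(5)))/2 = (4 ± √(-4))/2
  = 2 + i,  2 - i
Eigenvalues: 2 + i, 2 - i  (≈ 2 + 1i, 2 - 1i)
Has complex eigenvalues (not diagonalizable over ℝ).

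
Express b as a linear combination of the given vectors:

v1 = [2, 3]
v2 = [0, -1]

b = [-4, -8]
c1 = -2, c2 = 2

b = -2·v1 + 2·v2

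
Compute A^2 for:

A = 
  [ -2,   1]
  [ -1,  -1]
A² = A·A:
A²[1,1] = (-2)(-2) + (1)(-1) = 3
A²[1,2] = (-2)(1) + (1)(-1) = -3
A²[2,1] = (-1)(-2) + (-1)(-1) = 3
A²[2,2] = (-1)(1) + (-1)(-1) = 0
A² = 
  [  3,  -3]
  [  3,   0]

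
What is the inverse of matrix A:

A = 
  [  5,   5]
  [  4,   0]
det(A) = (5)(0) - (5)(4) = -20
For a 2×2 matrix, A⁻¹ = (1/det(A)) · [[d, -b], [-c, a]]
    = (-1/20) · [[0, -5], [-4, 5]]

A⁻¹ = 
  [   0,  1/4]
  [ 1/5, -1/4]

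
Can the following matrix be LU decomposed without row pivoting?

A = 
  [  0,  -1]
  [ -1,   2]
No.
A[1,1] = 0 but A[2,1] = -1 ≠ 0. Any LU with L unit lower triangular has (LU)[1,1] = U[1,1] and (LU)[2,1] = L[2,1]·U[1,1]; matching A forces U[1,1] = 0, which then forces (LU)[2,1] = 0 ≠ -1. A row swap (pivoting) is required.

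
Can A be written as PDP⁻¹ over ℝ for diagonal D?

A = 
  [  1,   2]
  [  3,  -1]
Yes

tr(A) = 0, det(A) = -7
Characteristic polynomial: λ² - tr(A)λ + det(A) = λ² - 7
λ² - 7 = 0  ⇒  λ = (0 ± √((0)² - 4·(-7)))/2 = (0 ± √(28))/2
  = √7,  -√7
Eigenvalues: √7, -√7  (≈ 2.646, -2.646)
The two irrational eigenvalues are distinct (simple), so each has alg. mult. = geom. mult. = 1.
Sum of geometric multiplicities equals n, so A has n independent eigenvectors.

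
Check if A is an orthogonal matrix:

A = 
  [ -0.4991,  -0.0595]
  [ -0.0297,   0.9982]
No

AᵀA = 
  [  0.2500,   0]
  [  0,   0.9999]
≠ I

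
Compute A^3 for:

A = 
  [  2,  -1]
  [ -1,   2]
A^3 = 
  [ 14, -13]
  [-13,  14]

A² = A·A:
A²[1,1] = (2)(2) + (-1)(-1) = 5
A²[1,2] = (2)(-1) + (-1)(2) = -4
A²[2,1] = (-1)(2) + (2)(-1) = -4
A²[2,2] = (-1)(-1) + (2)(2) = 5
A² = 
  [  5,  -4]
  [ -4,   5]

A^3 = A^2·A:
A^3[1,1] = (5)(2) + (-4)(-1) = 14
A^3[1,2] = (5)(-1) + (-4)(2) = -13
A^3[2,1] = (-4)(2) + (5)(-1) = -13
A^3[2,2] = (-4)(-1) + (5)(2) = 14
A^3 = 
  [ 14, -13]
  [-13,  14]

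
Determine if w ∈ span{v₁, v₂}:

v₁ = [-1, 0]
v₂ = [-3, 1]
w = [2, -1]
Yes

Form the augmented matrix and row-reduce:
[v₁|v₂|w] = 
  [ -1,  -3,   2]
  [  0,   1,  -1]
(already in echelon form — no row operations needed)

No row of the form [0 0 | nonzero], so the system is consistent. Back-substitution gives c₁ = 1, c₂ = -1: w = (1)·v₁ + (-1)·v₂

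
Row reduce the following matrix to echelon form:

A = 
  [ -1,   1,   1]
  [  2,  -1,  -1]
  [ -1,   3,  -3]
Row operations:
R2 → R2 + (2)·R1
R3 → R3 - (1)·R1
R3 → R3 - (2)·R2

Resulting echelon form:
REF = 
  [ -1,   1,   1]
  [  0,   1,   1]
  [  0,   0,  -6]

Rank = 3 (number of non-zero pivot rows).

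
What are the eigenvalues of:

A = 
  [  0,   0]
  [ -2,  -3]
λ = 0, -3

tr(A) = -3, det(A) = 0
Characteristic polynomial: λ² - tr(A)λ + det(A) = λ² + 3λ
λ² + 3λ = λ(λ + 3)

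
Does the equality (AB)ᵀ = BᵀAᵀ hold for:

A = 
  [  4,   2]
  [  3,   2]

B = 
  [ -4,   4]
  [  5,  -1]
Yes

(AB)ᵀ = 
  [ -6,  -2]
  [ 14,  10]

BᵀAᵀ = 
  [ -6,  -2]
  [ 14,  10]

Both sides are equal — this is the standard identity (AB)ᵀ = BᵀAᵀ, which holds for all A, B.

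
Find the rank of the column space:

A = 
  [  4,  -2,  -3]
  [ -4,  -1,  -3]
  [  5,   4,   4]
Row reduce:
R2 → R2 + (1)·R1
R3 → R3 - (5/4)·R1
R3 → R3 + (13/6)·R2
REF = 
  [    4,    -2,    -3]
  [    0,    -3,    -6]
  [    0,     0, -21/4]
Pivot columns: 1, 2, 3 → 3 pivots.
dim(Col(A)) = number of pivot columns = 3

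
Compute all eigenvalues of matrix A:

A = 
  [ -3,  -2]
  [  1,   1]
λ = -1 + √2, -1 - √2  (≈ 0.4142, -2.414)

tr(A) = -2, det(A) = -1
Characteristic polynomial: λ² - tr(A)λ + det(A) = λ² + 2λ - 1
λ² + 2λ - 1 = 0  ⇒  λ = (-2 ± √((2)² - 4·(-1)))/2 = (-2 ± √(8))/2
  = -1 + √2,  -1 - √2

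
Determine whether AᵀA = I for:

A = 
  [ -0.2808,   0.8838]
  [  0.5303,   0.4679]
No

AᵀA = 
  [  0.3601,   0]
  [  0,   1]
≠ I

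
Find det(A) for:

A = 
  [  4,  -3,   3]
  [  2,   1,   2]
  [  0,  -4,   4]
Cofactor expansion along row 1:
det(A) = (4)·((1)(4) - (2)(-4)) - (-3)·((2)(4) - (2)(0)) + (3)·((2)(-4) - (1)(0))
  = (4)(12) - (-3)(8) + (3)(-8)
  = 48

det(A) = 48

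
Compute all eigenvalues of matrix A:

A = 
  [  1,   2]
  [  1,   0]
tr(A) = 1, det(A) = -2
Characteristic polynomial: λ² - tr(A)λ + det(A) = λ² - λ - 2
λ² - λ - 2 = (λ + 1)(λ - 2)

λ = 2, -1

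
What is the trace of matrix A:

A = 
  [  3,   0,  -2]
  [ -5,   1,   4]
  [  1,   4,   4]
8

tr(A) = 3 + 1 + 4 = 8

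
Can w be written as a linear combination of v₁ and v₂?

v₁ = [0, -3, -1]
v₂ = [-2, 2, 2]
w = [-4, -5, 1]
Yes

Form the augmented matrix and row-reduce:
[v₁|v₂|w] = 
  [  0,  -2,  -4]
  [ -3,   2,  -5]
  [ -1,   2,   1]
Swap R1 ↔ R2
R3 → R3 - (1/3)·R1
R3 → R3 + (2/3)·R2
REF = 
  [ -3,   2,  -5]
  [  0,  -2,  -4]
  [  0,   0,   0]

No row of the form [0 0 | nonzero], so the system is consistent. Back-substitution gives c₁ = 3, c₂ = 2: w = (3)·v₁ + (2)·v₂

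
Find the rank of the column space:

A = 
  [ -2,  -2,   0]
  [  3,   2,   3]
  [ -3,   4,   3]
Row reduce:
R2 → R2 + (3/2)·R1
R3 → R3 - (3/2)·R1
R3 → R3 + (7)·R2
REF = 
  [ -2,  -2,   0]
  [  0,  -1,   3]
  [  0,   0,  24]
Pivot columns: 1, 2, 3 → 3 pivots.
dim(Col(A)) = number of pivot columns = 3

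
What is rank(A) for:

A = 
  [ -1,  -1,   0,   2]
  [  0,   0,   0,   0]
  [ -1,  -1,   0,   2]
Row reduce:
R3 → R3 - (1)·R1
REF = 
  [ -1,  -1,   0,   2]
  [  0,   0,   0,   0]
  [  0,   0,   0,   0]
Pivot columns: 1 → 1 pivot.

rank(A) = 1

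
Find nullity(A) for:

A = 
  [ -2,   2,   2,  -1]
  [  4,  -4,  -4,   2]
nullity(A) = 3

Row reduce:
R2 → R2 + (2)·R1
REF = 
  [ -2,   2,   2,  -1]
  [  0,   0,   0,   0]
Pivot columns: 1 → 1 pivot.
rank(A) = 1, so nullity(A) = 4 - 1 = 3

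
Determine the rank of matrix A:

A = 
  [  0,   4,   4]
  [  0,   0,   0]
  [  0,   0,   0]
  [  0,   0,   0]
rank(A) = 1

Row reduce:
(no row operations needed)
REF = 
  [  0,   4,   4]
  [  0,   0,   0]
  [  0,   0,   0]
  [  0,   0,   0]
Pivot columns: 2 → 1 pivot.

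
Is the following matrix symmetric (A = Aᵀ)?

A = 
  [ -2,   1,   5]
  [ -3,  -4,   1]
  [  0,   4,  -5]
No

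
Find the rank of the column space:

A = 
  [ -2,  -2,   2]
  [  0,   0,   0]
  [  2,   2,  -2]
Row reduce:
R3 → R3 + (1)·R1
REF = 
  [ -2,  -2,   2]
  [  0,   0,   0]
  [  0,   0,   0]
Pivot columns: 1 → 1 pivot.
dim(Col(A)) = number of pivot columns = 1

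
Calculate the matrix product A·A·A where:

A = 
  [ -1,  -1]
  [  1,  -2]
A² = A·A:
A²[1,1] = (-1)(-1) + (-1)(1) = 0
A²[1,2] = (-1)(-1) + (-1)(-2) = 3
A²[2,1] = (1)(-1) + (-2)(1) = -3
A²[2,2] = (1)(-1) + (-2)(-2) = 3
A² = 
  [  0,   3]
  [ -3,   3]

A^3 = A^2·A:
A^3[1,1] = (0)(-1) + (3)(1) = 3
A^3[1,2] = (0)(-1) + (3)(-2) = -6
A^3[2,1] = (-3)(-1) + (3)(1) = 6
A^3[2,2] = (-3)(-1) + (3)(-2) = -3
A^3 = 
  [  3,  -6]
  [  6,  -3]

Therefore
A^3 = 
  [  3,  -6]
  [  6,  -3]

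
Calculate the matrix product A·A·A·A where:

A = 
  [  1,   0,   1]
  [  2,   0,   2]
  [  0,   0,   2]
A^4 = 
  [  1,   0,  15]
  [  2,   0,  30]
  [  0,   0,  16]

A² = A·A:
A²[1,1] = (1)(1) + (0)(2) + (1)(0) = 1
A²[1,2] = (1)(0) + (0)(0) + (1)(0) = 0
A²[1,3] = (1)(1) + (0)(2) + (1)(2) = 3
A²[2,1] = (2)(1) + (0)(2) + (2)(0) = 2
A²[2,2] = (2)(0) + (0)(0) + (2)(0) = 0
A²[2,3] = (2)(1) + (0)(2) + (2)(2) = 6
A²[3,1] = (0)(1) + (0)(2) + (2)(0) = 0
A²[3,2] = (0)(0) + (0)(0) + (2)(0) = 0
A²[3,3] = (0)(1) + (0)(2) + (2)(2) = 4
A² = 
  [  1,   0,   3]
  [  2,   0,   6]
  [  0,   0,   4]

A^3 = A^2·A:
A^3[1,1] = (1)(1) + (0)(2) + (3)(0) = 1
A^3[1,2] = (1)(0) + (0)(0) + (3)(0) = 0
A^3[1,3] = (1)(1) + (0)(2) + (3)(2) = 7
A^3[2,1] = (2)(1) + (0)(2) + (6)(0) = 2
A^3[2,2] = (2)(0) + (0)(0) + (6)(0) = 0
A^3[2,3] = (2)(1) + (0)(2) + (6)(2) = 14
A^3[3,1] = (0)(1) + (0)(2) + (4)(0) = 0
A^3[3,2] = (0)(0) + (0)(0) + (4)(0) = 0
A^3[3,3] = (0)(1) + (0)(2) + (4)(2) = 8
A^3 = 
  [  1,   0,   7]
  [  2,   0,  14]
  [  0,   0,   8]

A^4 = A^3·A:
A^4[1,1] = (1)(1) + (0)(2) + (7)(0) = 1
A^4[1,2] = (1)(0) + (0)(0) + (7)(0) = 0
A^4[1,3] = (1)(1) + (0)(2) + (7)(2) = 15
A^4[2,1] = (2)(1) + (0)(2) + (14)(0) = 2
A^4[2,2] = (2)(0) + (0)(0) + (14)(0) = 0
A^4[2,3] = (2)(1) + (0)(2) + (14)(2) = 30
A^4[3,1] = (0)(1) + (0)(2) + (8)(0) = 0
A^4[3,2] = (0)(0) + (0)(0) + (8)(0) = 0
A^4[3,3] = (0)(1) + (0)(2) + (8)(2) = 16
A^4 = 
  [  1,   0,  15]
  [  2,   0,  30]
  [  0,   0,  16]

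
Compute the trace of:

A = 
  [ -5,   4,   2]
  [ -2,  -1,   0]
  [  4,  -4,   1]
-5

tr(A) = -5 + -1 + 1 = -5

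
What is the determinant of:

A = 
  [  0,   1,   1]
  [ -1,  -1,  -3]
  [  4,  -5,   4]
Cofactor expansion along row 1:
det(A) = (0)·((-1)(4) - (-3)(-5)) - (1)·((-1)(4) - (-3)(4)) + (1)·((-1)(-5) - (-1)(4))
  = (0)(-19) - (1)(8) + (1)(9)
  = 1

det(A) = 1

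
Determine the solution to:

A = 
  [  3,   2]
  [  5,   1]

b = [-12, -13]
Row reduce the augmented matrix [A|b]:
R2 → R2 - (5/3)·R1
REF = 
  [   3,    2,  -12]
  [   0, -7/3,    7]

Back-substitution:
x₂ = 7 / (-7/3) = -3
x₁ = (-12 - (2)(-3)) / 3 = -2

x = [-2, -3]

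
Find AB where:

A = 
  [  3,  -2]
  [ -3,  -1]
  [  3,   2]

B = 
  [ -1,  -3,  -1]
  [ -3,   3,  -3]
AB = 
  [  3, -15,   3]
  [  6,   6,   6]
  [ -9,  -3,  -9]

A is 3×2 and B is 2×3, so AB is 3×3. Each entry is (row of A)·(column of B):
AB[1,1] = (3)(-1) + (-2)(-3) = 3
AB[1,2] = (3)(-3) + (-2)(3) = -15
AB[1,3] = (3)(-1) + (-2)(-3) = 3
AB[2,1] = (-3)(-1) + (-1)(-3) = 6
AB[2,2] = (-3)(-3) + (-1)(3) = 6
AB[2,3] = (-3)(-1) + (-1)(-3) = 6
AB[3,1] = (3)(-1) + (2)(-3) = -9
AB[3,2] = (3)(-3) + (2)(3) = -3
AB[3,3] = (3)(-1) + (2)(-3) = -9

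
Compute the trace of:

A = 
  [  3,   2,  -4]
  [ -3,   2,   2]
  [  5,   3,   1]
6

tr(A) = 3 + 2 + 1 = 6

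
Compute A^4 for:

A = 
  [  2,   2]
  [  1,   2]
A² = A·A:
A²[1,1] = (2)(2) + (2)(1) = 6
A²[1,2] = (2)(2) + (2)(2) = 8
A²[2,1] = (1)(2) + (2)(1) = 4
A²[2,2] = (1)(2) + (2)(2) = 6
A² = 
  [  6,   8]
  [  4,   6]

A^3 = A^2·A:
A^3[1,1] = (6)(2) + (8)(1) = 20
A^3[1,2] = (6)(2) + (8)(2) = 28
A^3[2,1] = (4)(2) + (6)(1) = 14
A^3[2,2] = (4)(2) + (6)(2) = 20
A^3 = 
  [ 20,  28]
  [ 14,  20]

A^4 = A^3·A:
A^4[1,1] = (20)(2) + (28)(1) = 68
A^4[1,2] = (20)(2) + (28)(2) = 96
A^4[2,1] = (14)(2) + (20)(1) = 48
A^4[2,2] = (14)(2) + (20)(2) = 68
A^4 = 
  [ 68,  96]
  [ 48,  68]

Therefore
A^4 = 
  [ 68,  96]
  [ 48,  68]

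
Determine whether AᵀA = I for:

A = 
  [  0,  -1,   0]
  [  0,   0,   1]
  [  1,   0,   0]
Yes

AᵀA = 
  [  1,   0,   0]
  [  0,   1,   0]
  [  0,   0,   1]
= I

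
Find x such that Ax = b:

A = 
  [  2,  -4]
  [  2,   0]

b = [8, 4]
Row reduce the augmented matrix [A|b]:
R2 → R2 - (1)·R1
REF = 
  [  2,  -4,   8]
  [  0,   4,  -4]

Back-substitution:
x₂ = (-4) / 4 = -1
x₁ = (8 - (-4)(-1)) / 2 = 2

x = [2, -1]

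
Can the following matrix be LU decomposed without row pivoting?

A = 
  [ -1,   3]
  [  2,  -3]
Yes.
A[1,1] = -1 ≠ 0, so Gaussian elimination proceeds without a row swap: multiplier ℓ₂₁ = (2)/(-1) = -2, and U[2,2] = -3 - (-2)(3) = 3.
L = 
  [  1,   0]
  [ -2,   1]
U = 
  [ -1,   3]
  [  0,   3]
Check row 2 of LU: [(-2)(-1), (-2)(3) + 3] = [2, -3] = row 2 of A ✓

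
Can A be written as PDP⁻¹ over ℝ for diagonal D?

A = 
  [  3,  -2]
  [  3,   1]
No

tr(A) = 4, det(A) = 9
Characteristic polynomial: λ² - tr(A)λ + det(A) = λ² - 4λ + 9
λ² - 4λ + 9 = 0  ⇒  λ = (4 ± √((-4)² - 4·(9)))/2 = (4 ± √(-20))/2
  = 2 + i√5,  2 - i√5
Eigenvalues: 2 + i√5, 2 - i√5  (≈ 2 + 2.236i, 2 - 2.236i)
Has complex eigenvalues (not diagonalizable over ℝ).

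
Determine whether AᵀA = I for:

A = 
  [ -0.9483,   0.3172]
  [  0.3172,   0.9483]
Yes

AᵀA = 
  [  0.9999,   0]
  [  0,   0.9999]
≈ I (equal to I up to the 4-dp rounding of the entries)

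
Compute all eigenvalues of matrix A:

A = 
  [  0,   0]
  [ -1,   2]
λ = 2, 0

tr(A) = 2, det(A) = 0
Characteristic polynomial: λ² - tr(A)λ + det(A) = λ² - 2λ
λ² - 2λ = λ(λ - 2)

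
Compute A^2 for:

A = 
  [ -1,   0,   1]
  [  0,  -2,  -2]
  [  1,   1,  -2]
A² = A·A:
A²[1,1] = (-1)(-1) + (0)(0) + (1)(1) = 2
A²[1,2] = (-1)(0) + (0)(-2) + (1)(1) = 1
A²[1,3] = (-1)(1) + (0)(-2) + (1)(-2) = -3
A²[2,1] = (0)(-1) + (-2)(0) + (-2)(1) = -2
A²[2,2] = (0)(0) + (-2)(-2) + (-2)(1) = 2
A²[2,3] = (0)(1) + (-2)(-2) + (-2)(-2) = 8
A²[3,1] = (1)(-1) + (1)(0) + (-2)(1) = -3
A²[3,2] = (1)(0) + (1)(-2) + (-2)(1) = -4
A²[3,3] = (1)(1) + (1)(-2) + (-2)(-2) = 3
A² = 
  [  2,   1,  -3]
  [ -2,   2,   8]
  [ -3,  -4,   3]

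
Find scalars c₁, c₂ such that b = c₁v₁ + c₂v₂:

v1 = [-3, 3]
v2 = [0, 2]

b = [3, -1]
c1 = -1, c2 = 1

b = -1·v1 + 1·v2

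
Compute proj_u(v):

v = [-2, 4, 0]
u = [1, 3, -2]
v·u = (-2)(1) + (4)(3) + (0)(-2) = 10
u·u = (1)² + (3)² + (-2)² = 14
proj_u(v) = (v·u / u·u) × u = (10/14) × u = (5/7) × u

proj_u(v) = [5/7, 15/7, -10/7]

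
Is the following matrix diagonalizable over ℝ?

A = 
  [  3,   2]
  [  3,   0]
Yes

tr(A) = 3, det(A) = -6
Characteristic polynomial: λ² - tr(A)λ + det(A) = λ² - 3λ - 6
λ² - 3λ - 6 = 0  ⇒  λ = (3 ± √((-3)² - 4·(-6)))/2 = (3 ± √(33))/2
  = (3 + √33)/2,  (3 - √33)/2
Eigenvalues: (3 + √33)/2, (3 - √33)/2  (≈ 4.372, -1.372)
The two irrational eigenvalues are distinct (simple), so each has alg. mult. = geom. mult. = 1.
Sum of geometric multiplicities equals n, so A has n independent eigenvectors.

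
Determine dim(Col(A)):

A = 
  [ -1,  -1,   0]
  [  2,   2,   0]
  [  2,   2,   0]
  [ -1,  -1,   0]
Row reduce:
R2 → R2 + (2)·R1
R3 → R3 + (2)·R1
R4 → R4 - (1)·R1
REF = 
  [ -1,  -1,   0]
  [  0,   0,   0]
  [  0,   0,   0]
  [  0,   0,   0]
Pivot columns: 1 → 1 pivot.
dim(Col(A)) = number of pivot columns = 1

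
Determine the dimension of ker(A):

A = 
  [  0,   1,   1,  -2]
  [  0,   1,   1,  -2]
nullity(A) = 3

Row reduce:
R2 → R2 - (1)·R1
REF = 
  [  0,   1,   1,  -2]
  [  0,   0,   0,   0]
Pivot columns: 2 → 1 pivot.
rank(A) = 1, so nullity(A) = 4 - 1 = 3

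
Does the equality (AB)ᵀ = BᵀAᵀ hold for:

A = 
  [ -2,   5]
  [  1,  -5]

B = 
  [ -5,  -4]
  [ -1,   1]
Yes

(AB)ᵀ = 
  [  5,   0]
  [ 13,  -9]

BᵀAᵀ = 
  [  5,   0]
  [ 13,  -9]

Both sides are equal — this is the standard identity (AB)ᵀ = BᵀAᵀ, which holds for all A, B.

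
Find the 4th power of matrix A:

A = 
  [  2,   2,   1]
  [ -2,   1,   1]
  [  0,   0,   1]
A² = A·A:
A²[1,1] = (2)(2) + (2)(-2) + (1)(0) = 0
A²[1,2] = (2)(2) + (2)(1) + (1)(0) = 6
A²[1,3] = (2)(1) + (2)(1) + (1)(1) = 5
A²[2,1] = (-2)(2) + (1)(-2) + (1)(0) = -6
A²[2,2] = (-2)(2) + (1)(1) + (1)(0) = -3
A²[2,3] = (-2)(1) + (1)(1) + (1)(1) = 0
A²[3,1] = (0)(2) + (0)(-2) + (1)(0) = 0
A²[3,2] = (0)(2) + (0)(1) + (1)(0) = 0
A²[3,3] = (0)(1) + (0)(1) + (1)(1) = 1
A² = 
  [  0,   6,   5]
  [ -6,  -3,   0]
  [  0,   0,   1]

A^3 = A^2·A:
A^3[1,1] = (0)(2) + (6)(-2) + (5)(0) = -12
A^3[1,2] = (0)(2) + (6)(1) + (5)(0) = 6
A^3[1,3] = (0)(1) + (6)(1) + (5)(1) = 11
A^3[2,1] = (-6)(2) + (-3)(-2) + (0)(0) = -6
A^3[2,2] = (-6)(2) + (-3)(1) + (0)(0) = -15
A^3[2,3] = (-6)(1) + (-3)(1) + (0)(1) = -9
A^3[3,1] = (0)(2) + (0)(-2) + (1)(0) = 0
A^3[3,2] = (0)(2) + (0)(1) + (1)(0) = 0
A^3[3,3] = (0)(1) + (0)(1) + (1)(1) = 1
A^3 = 
  [-12,   6,  11]
  [ -6, -15,  -9]
  [  0,   0,   1]

A^4 = A^3·A:
A^4[1,1] = (-12)(2) + (6)(-2) + (11)(0) = -36
A^4[1,2] = (-12)(2) + (6)(1) + (11)(0) = -18
A^4[1,3] = (-12)(1) + (6)(1) + (11)(1) = 5
A^4[2,1] = (-6)(2) + (-15)(-2) + (-9)(0) = 18
A^4[2,2] = (-6)(2) + (-15)(1) + (-9)(0) = -27
A^4[2,3] = (-6)(1) + (-15)(1) + (-9)(1) = -30
A^4[3,1] = (0)(2) + (0)(-2) + (1)(0) = 0
A^4[3,2] = (0)(2) + (0)(1) + (1)(0) = 0
A^4[3,3] = (0)(1) + (0)(1) + (1)(1) = 1
A^4 = 
  [-36, -18,   5]
  [ 18, -27, -30]
  [  0,   0,   1]

Therefore
A^4 = 
  [-36, -18,   5]
  [ 18, -27, -30]
  [  0,   0,   1]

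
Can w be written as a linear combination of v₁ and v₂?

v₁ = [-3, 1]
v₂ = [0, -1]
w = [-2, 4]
Yes

Form the augmented matrix and row-reduce:
[v₁|v₂|w] = 
  [ -3,   0,  -2]
  [  1,  -1,   4]
R2 → R2 + (1/3)·R1
REF = 
  [  -3,    0,   -2]
  [   0,   -1, 10/3]

No row of the form [0 0 | nonzero], so the system is consistent. Back-substitution gives c₁ = 2/3, c₂ = -10/3: w = (2/3)·v₁ + (-10/3)·v₂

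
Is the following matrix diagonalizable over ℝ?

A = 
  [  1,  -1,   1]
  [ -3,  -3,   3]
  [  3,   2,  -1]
Yes

Characteristic polynomial: det(λI - A) = λ³ + 3λ² - 13λ + 6
Testing integer divisors of the constant term: p(2) = 0, so (λ - 2) is a factor:
p(λ) = (λ - 2)(λ² + 5λ - 3)
λ² + 5λ - 3 = 0  ⇒  λ = (-5 ± √((5)² - 4·(-3)))/2 = (-5 ± √(37))/2
  = (-5 + √37)/2,  (-5 - √37)/2
Eigenvalues: 2, (-5 + √37)/2, (-5 - √37)/2  (≈ 2, 0.5414, -5.541)
The two irrational eigenvalues are distinct (simple), so each has alg. mult. = geom. mult. = 1.
λ=2: alg. mult. = 1, geom. mult. = 3 - rank(A - (2)I) = 3 - 2 = 1
Sum of geometric multiplicities equals n, so A has n independent eigenvectors.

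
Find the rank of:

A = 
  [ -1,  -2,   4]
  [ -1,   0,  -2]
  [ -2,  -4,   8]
Row reduce:
R2 → R2 - (1)·R1
R3 → R3 - (2)·R1
REF = 
  [ -1,  -2,   4]
  [  0,   2,  -6]
  [  0,   0,   0]
Pivot columns: 1, 2 → 2 pivots.

rank(A) = 2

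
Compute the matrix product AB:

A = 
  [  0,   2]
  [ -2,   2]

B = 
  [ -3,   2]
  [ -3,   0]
A is 2×2 and B is 2×2, so AB is 2×2. Each entry is (row of A)·(column of B):
AB[1,1] = (0)(-3) + (2)(-3) = -6
AB[1,2] = (0)(2) + (2)(0) = 0
AB[2,1] = (-2)(-3) + (2)(-3) = 0
AB[2,2] = (-2)(2) + (2)(0) = -4

AB = 
  [ -6,   0]
  [  0,  -4]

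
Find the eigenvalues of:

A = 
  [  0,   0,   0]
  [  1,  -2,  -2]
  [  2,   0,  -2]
Characteristic polynomial: det(λI - A) = λ³ + 4λ² + 4λ
The constant term is 0, so λ = 0 is a root: p(λ) = λ(λ² + 4λ + 4)
λ² + 4λ + 4 = (λ + 2)²

λ = 0, -2, -2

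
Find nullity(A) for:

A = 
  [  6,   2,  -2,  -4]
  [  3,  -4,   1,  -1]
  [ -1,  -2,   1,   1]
nullity(A) = 2

Row reduce:
R2 → R2 - (1/2)·R1
R3 → R3 + (1/6)·R1
R3 → R3 - (1/3)·R2
REF = 
  [  6,   2,  -2,  -4]
  [  0,  -5,   2,   1]
  [  0,   0,   0,   0]
Pivot columns: 1, 2 → 2 pivots.
rank(A) = 2, so nullity(A) = 4 - 2 = 2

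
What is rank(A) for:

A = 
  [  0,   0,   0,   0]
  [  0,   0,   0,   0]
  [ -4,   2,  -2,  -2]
Row reduce:
Swap R1 ↔ R3
REF = 
  [ -4,   2,  -2,  -2]
  [  0,   0,   0,   0]
  [  0,   0,   0,   0]
Pivot columns: 1 → 1 pivot.

rank(A) = 1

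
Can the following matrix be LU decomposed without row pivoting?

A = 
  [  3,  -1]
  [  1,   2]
Yes.
A[1,1] = 3 ≠ 0, so Gaussian elimination proceeds without a row swap: multiplier ℓ₂₁ = (1)/(3) = 1/3, and U[2,2] = 2 - (1/3)(-1) = 7/3.
L = 
  [  1,   0]
  [1/3,   1]
U = 
  [  3,  -1]
  [  0, 7/3]
Check row 2 of LU: [(1/3)(3), (1/3)(-1) + (7/3)] = [1, 2] = row 2 of A ✓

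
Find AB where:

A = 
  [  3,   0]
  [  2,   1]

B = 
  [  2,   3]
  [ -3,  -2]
A is 2×2 and B is 2×2, so AB is 2×2. Each entry is (row of A)·(column of B):
AB[1,1] = (3)(2) + (0)(-3) = 6
AB[1,2] = (3)(3) + (0)(-2) = 9
AB[2,1] = (2)(2) + (1)(-3) = 1
AB[2,2] = (2)(3) + (1)(-2) = 4

AB = 
  [  6,   9]
  [  1,   4]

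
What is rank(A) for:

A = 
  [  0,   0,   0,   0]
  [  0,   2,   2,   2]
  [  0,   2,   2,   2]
Row reduce:
Swap R1 ↔ R2
R3 → R3 - (1)·R1
REF = 
  [  0,   2,   2,   2]
  [  0,   0,   0,   0]
  [  0,   0,   0,   0]
Pivot columns: 2 → 1 pivot.

rank(A) = 1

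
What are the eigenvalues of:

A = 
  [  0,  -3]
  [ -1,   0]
tr(A) = 0, det(A) = -3
Characteristic polynomial: λ² - tr(A)λ + det(A) = λ² - 3
λ² - 3 = 0  ⇒  λ = (0 ± √((0)² - 4·(-3)))/2 = (0 ± √(12))/2
  = √3,  -√3

λ = √3, -√3  (≈ 1.732, -1.732)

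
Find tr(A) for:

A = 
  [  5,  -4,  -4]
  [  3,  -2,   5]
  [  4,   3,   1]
4

tr(A) = 5 + -2 + 1 = 4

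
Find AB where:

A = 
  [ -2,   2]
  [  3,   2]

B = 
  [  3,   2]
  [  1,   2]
AB = 
  [ -4,   0]
  [ 11,  10]

A is 2×2 and B is 2×2, so AB is 2×2. Each entry is (row of A)·(column of B):
AB[1,1] = (-2)(3) + (2)(1) = -4
AB[1,2] = (-2)(2) + (2)(2) = 0
AB[2,1] = (3)(3) + (2)(1) = 11
AB[2,2] = (3)(2) + (2)(2) = 10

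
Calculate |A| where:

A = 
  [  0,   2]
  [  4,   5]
-8

For a 2×2 matrix, det = ad - bc = (0)(5) - (2)(4) = -8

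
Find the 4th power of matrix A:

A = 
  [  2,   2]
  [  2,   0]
A^4 = 
  [ 80,  48]
  [ 48,  32]

A² = A·A:
A²[1,1] = (2)(2) + (2)(2) = 8
A²[1,2] = (2)(2) + (2)(0) = 4
A²[2,1] = (2)(2) + (0)(2) = 4
A²[2,2] = (2)(2) + (0)(0) = 4
A² = 
  [  8,   4]
  [  4,   4]

A^3 = A^2·A:
A^3[1,1] = (8)(2) + (4)(2) = 24
A^3[1,2] = (8)(2) + (4)(0) = 16
A^3[2,1] = (4)(2) + (4)(2) = 16
A^3[2,2] = (4)(2) + (4)(0) = 8
A^3 = 
  [ 24,  16]
  [ 16,   8]

A^4 = A^3·A:
A^4[1,1] = (24)(2) + (16)(2) = 80
A^4[1,2] = (24)(2) + (16)(0) = 48
A^4[2,1] = (16)(2) + (8)(2) = 48
A^4[2,2] = (16)(2) + (8)(0) = 32
A^4 = 
  [ 80,  48]
  [ 48,  32]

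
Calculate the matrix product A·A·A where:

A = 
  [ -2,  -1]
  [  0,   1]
A² = A·A:
A²[1,1] = (-2)(-2) + (-1)(0) = 4
A²[1,2] = (-2)(-1) + (-1)(1) = 1
A²[2,1] = (0)(-2) + (1)(0) = 0
A²[2,2] = (0)(-1) + (1)(1) = 1
A² = 
  [  4,   1]
  [  0,   1]

A^3 = A^2·A:
A^3[1,1] = (4)(-2) + (1)(0) = -8
A^3[1,2] = (4)(-1) + (1)(1) = -3
A^3[2,1] = (0)(-2) + (1)(0) = 0
A^3[2,2] = (0)(-1) + (1)(1) = 1
A^3 = 
  [ -8,  -3]
  [  0,   1]

Therefore
A^3 = 
  [ -8,  -3]
  [  0,   1]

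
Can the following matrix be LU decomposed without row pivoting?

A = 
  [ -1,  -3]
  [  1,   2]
Yes.
A[1,1] = -1 ≠ 0, so Gaussian elimination proceeds without a row swap: multiplier ℓ₂₁ = (1)/(-1) = -1, and U[2,2] = 2 - (-1)(-3) = -1.
L = 
  [  1,   0]
  [ -1,   1]
U = 
  [ -1,  -3]
  [  0,  -1]
Check row 2 of LU: [(-1)(-1), (-1)(-3) + (-1)] = [1, 2] = row 2 of A ✓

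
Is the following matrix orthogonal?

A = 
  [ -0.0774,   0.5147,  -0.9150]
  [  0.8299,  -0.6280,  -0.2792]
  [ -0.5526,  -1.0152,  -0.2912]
No

AᵀA = 
  [  1.0001,   0,   0]
  [  0,   1.6899,   0]
  [  0,   0,   1]
≠ I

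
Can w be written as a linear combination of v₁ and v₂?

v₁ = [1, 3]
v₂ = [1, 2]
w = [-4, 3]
Yes

Form the augmented matrix and row-reduce:
[v₁|v₂|w] = 
  [  1,   1,  -4]
  [  3,   2,   3]
R2 → R2 - (3)·R1
REF = 
  [  1,   1,  -4]
  [  0,  -1,  15]

No row of the form [0 0 | nonzero], so the system is consistent. Back-substitution gives c₁ = 11, c₂ = -15: w = (11)·v₁ + (-15)·v₂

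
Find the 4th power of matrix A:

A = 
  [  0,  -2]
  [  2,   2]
A^4 = 
  [  0,  16]
  [-16, -16]

A² = A·A:
A²[1,1] = (0)(0) + (-2)(2) = -4
A²[1,2] = (0)(-2) + (-2)(2) = -4
A²[2,1] = (2)(0) + (2)(2) = 4
A²[2,2] = (2)(-2) + (2)(2) = 0
A² = 
  [ -4,  -4]
  [  4,   0]

A^3 = A^2·A:
A^3[1,1] = (-4)(0) + (-4)(2) = -8
A^3[1,2] = (-4)(-2) + (-4)(2) = 0
A^3[2,1] = (4)(0) + (0)(2) = 0
A^3[2,2] = (4)(-2) + (0)(2) = -8
A^3 = 
  [ -8,   0]
  [  0,  -8]

A^4 = A^3·A:
A^4[1,1] = (-8)(0) + (0)(2) = 0
A^4[1,2] = (-8)(-2) + (0)(2) = 16
A^4[2,1] = (0)(0) + (-8)(2) = -16
A^4[2,2] = (0)(-2) + (-8)(2) = -16
A^4 = 
  [  0,  16]
  [-16, -16]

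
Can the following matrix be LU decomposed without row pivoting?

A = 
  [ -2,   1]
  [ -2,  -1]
Yes.
A[1,1] = -2 ≠ 0, so Gaussian elimination proceeds without a row swap: multiplier ℓ₂₁ = (-2)/(-2) = 1, and U[2,2] = -1 - (1)(1) = -2.
L = 
  [  1,   0]
  [  1,   1]
U = 
  [ -2,   1]
  [  0,  -2]
Check row 2 of LU: [(1)(-2), (1)(1) + (-2)] = [-2, -1] = row 2 of A ✓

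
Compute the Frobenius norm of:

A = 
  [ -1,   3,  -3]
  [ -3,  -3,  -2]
||A||_F = 6.403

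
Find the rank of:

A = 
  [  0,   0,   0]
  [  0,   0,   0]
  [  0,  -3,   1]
Row reduce:
Swap R1 ↔ R3
REF = 
  [  0,  -3,   1]
  [  0,   0,   0]
  [  0,   0,   0]
Pivot columns: 2 → 1 pivot.

rank(A) = 1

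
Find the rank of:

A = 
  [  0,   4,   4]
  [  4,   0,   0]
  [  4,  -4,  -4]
rank(A) = 2

Row reduce:
Swap R1 ↔ R2
R3 → R3 - (1)·R1
R3 → R3 + (1)·R2
REF = 
  [  4,   0,   0]
  [  0,   4,   4]
  [  0,   0,   0]
Pivot columns: 1, 2 → 2 pivots.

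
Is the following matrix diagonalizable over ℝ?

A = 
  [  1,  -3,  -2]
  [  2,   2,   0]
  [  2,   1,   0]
No

Characteristic polynomial: det(λI - A) = λ³ - 3λ² + 12λ - 4
By the rational root theorem any rational root is an integer dividing 4; none of those is a root, so p(λ) has no rational roots and hence (being an irreducible cubic) no repeated roots.
Discriminant of the cubic: Δ = -3888
Δ < 0 ⇒ one real eigenvalue and a complex-conjugate pair: λ ≈ 1.319 + 3.05i, 1.319 - 3.05i, 0.3622
Has complex eigenvalues (not diagonalizable over ℝ).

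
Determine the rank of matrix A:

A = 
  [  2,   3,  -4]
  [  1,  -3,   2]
Row reduce:
R2 → R2 - (1/2)·R1
REF = 
  [   2,    3,   -4]
  [   0, -9/2,    4]
Pivot columns: 1, 2 → 2 pivots.

rank(A) = 2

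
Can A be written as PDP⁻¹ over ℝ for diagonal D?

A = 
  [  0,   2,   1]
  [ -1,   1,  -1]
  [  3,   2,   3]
No

Characteristic polynomial: det(λI - A) = λ³ - 4λ² + 4λ + 5
By the rational root theorem any rational root is an integer dividing 5; none of those is a root, so p(λ) has no rational roots and hence (being an irreducible cubic) no repeated roots.
Discriminant of the cubic: Δ = -835
Δ < 0 ⇒ one real eigenvalue and a complex-conjugate pair: λ ≈ 2.345 + 1.319i, 2.345 - 1.319i, -0.6906
Has complex eigenvalues (not diagonalizable over ℝ).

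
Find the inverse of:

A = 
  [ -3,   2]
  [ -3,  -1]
det(A) = (-3)(-1) - (2)(-3) = 9
For a 2×2 matrix, A⁻¹ = (1/det(A)) · [[d, -b], [-c, a]]
    = (1/9) · [[-1, -2], [3, -3]]

A⁻¹ = 
  [-1/9, -2/9]
  [ 1/3, -1/3]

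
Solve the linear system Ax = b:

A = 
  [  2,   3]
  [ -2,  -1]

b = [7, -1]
Row reduce the augmented matrix [A|b]:
R2 → R2 + (1)·R1
REF = 
  [  2,   3,   7]
  [  0,   2,   6]

Back-substitution:
x₂ = 6 / 2 = 3
x₁ = (7 - (3)(3)) / 2 = -1

x = [-1, 3]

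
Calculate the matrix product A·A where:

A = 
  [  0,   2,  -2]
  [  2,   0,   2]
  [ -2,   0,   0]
A² = A·A:
A²[1,1] = (0)(0) + (2)(2) + (-2)(-2) = 8
A²[1,2] = (0)(2) + (2)(0) + (-2)(0) = 0
A²[1,3] = (0)(-2) + (2)(2) + (-2)(0) = 4
A²[2,1] = (2)(0) + (0)(2) + (2)(-2) = -4
A²[2,2] = (2)(2) + (0)(0) + (2)(0) = 4
A²[2,3] = (2)(-2) + (0)(2) + (2)(0) = -4
A²[3,1] = (-2)(0) + (0)(2) + (0)(-2) = 0
A²[3,2] = (-2)(2) + (0)(0) + (0)(0) = -4
A²[3,3] = (-2)(-2) + (0)(2) + (0)(0) = 4
A² = 
  [  8,   0,   4]
  [ -4,   4,  -4]
  [  0,  -4,   4]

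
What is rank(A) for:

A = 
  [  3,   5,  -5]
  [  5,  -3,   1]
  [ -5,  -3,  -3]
rank(A) = 3

Row reduce:
R2 → R2 - (5/3)·R1
R3 → R3 + (5/3)·R1
R3 → R3 + (8/17)·R2
REF = 
  [      3,       5,      -5]
  [      0,   -34/3,    28/3]
  [      0,       0, -118/17]
Pivot columns: 1, 2, 3 → 3 pivots.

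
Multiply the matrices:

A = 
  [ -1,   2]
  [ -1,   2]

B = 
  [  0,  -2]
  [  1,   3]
A is 2×2 and B is 2×2, so AB is 2×2. Each entry is (row of A)·(column of B):
AB[1,1] = (-1)(0) + (2)(1) = 2
AB[1,2] = (-1)(-2) + (2)(3) = 8
AB[2,1] = (-1)(0) + (2)(1) = 2
AB[2,2] = (-1)(-2) + (2)(3) = 8

AB = 
  [  2,   8]
  [  2,   8]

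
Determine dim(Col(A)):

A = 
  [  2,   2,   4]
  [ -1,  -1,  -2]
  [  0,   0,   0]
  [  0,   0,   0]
Row reduce:
R2 → R2 + (1/2)·R1
REF = 
  [  2,   2,   4]
  [  0,   0,   0]
  [  0,   0,   0]
  [  0,   0,   0]
Pivot columns: 1 → 1 pivot.
dim(Col(A)) = number of pivot columns = 1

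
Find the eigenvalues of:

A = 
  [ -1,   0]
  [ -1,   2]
λ = 2, -1

tr(A) = 1, det(A) = -2
Characteristic polynomial: λ² - tr(A)λ + det(A) = λ² - λ - 2
λ² - λ - 2 = (λ + 1)(λ - 2)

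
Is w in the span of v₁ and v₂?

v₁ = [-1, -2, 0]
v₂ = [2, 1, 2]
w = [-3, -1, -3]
No

Form the augmented matrix and row-reduce:
[v₁|v₂|w] = 
  [ -1,   2,  -3]
  [ -2,   1,  -1]
  [  0,   2,  -3]
R2 → R2 - (2)·R1
R3 → R3 + (2/3)·R2
REF = 
  [ -1,   2,  -3]
  [  0,  -3,   5]
  [  0,   0, 1/3]

Row 3 reads [0 0 | 1/3], i.e. 0 = 1/3, so the system is inconsistent and w ∉ span{v₁, v₂}.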